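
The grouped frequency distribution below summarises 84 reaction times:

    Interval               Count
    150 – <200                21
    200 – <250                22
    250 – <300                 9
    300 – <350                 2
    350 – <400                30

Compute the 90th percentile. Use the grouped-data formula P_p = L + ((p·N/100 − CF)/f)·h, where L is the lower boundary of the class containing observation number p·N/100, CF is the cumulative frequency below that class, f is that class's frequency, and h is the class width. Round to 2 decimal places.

386.00

N = 84; target position k = 90/100 · 84 = 75.6.
Cumulative frequencies: 21, 43, 52, 54, 84.
Observation 75.6 falls in the class 350 – <400.
L = 350, CF = 54, f = 30, h = 50.
P90 = 350 + ((75.6 − 54)/30)·50 = 350 + 36 = 386.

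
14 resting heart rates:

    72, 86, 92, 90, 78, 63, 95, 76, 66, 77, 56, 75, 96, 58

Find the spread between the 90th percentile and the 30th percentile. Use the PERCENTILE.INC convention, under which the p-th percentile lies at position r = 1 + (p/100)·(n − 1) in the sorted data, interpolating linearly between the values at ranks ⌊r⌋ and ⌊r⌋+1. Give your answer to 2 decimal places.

22.70

Sorted: 56, 58, 63, 66, 72, 75, 76, 77, 78, 86, 90, 92, 95, 96.
n = 14.
P30: r = 4.9; ranks 4–5 are 66, 72; interpolating gives 71.4.
P90: r = 12.7; ranks 12–13 are 92, 95; interpolating gives 94.1.
Difference: 94.1 − 71.4 = 22.7.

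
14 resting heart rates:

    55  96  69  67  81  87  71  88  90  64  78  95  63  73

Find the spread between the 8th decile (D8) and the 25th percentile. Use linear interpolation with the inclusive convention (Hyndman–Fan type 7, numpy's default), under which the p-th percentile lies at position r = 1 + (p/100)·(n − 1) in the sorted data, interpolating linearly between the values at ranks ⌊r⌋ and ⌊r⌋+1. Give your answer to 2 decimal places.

Sorted: 55, 63, 64, 67, 69, 71, 73, 78, 81, 87, 88, 90, 95, 96.
n = 14.
P25: r = 4.25; ranks 4–5 are 67, 69; interpolating gives 67.5.
P80: r = 11.4; ranks 11–12 are 88, 90; interpolating gives 88.8.
Difference: 88.8 − 67.5 = 21.3.

21.30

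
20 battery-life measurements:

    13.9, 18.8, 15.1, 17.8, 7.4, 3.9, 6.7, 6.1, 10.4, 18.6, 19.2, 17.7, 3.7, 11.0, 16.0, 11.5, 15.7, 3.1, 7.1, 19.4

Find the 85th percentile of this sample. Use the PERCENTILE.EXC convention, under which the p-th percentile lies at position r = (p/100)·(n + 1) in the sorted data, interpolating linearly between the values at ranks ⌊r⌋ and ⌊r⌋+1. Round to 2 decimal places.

18.77

Sorted: 3.1, 3.7, 3.9, 6.1, 6.7, 7.1, 7.4, 10.4, 11.0, 11.5, 13.9, 15.1, 15.7, 16.0, 17.7, 17.8, 18.6, 18.8, 19.2, 19.4.
n = 20.
r = (85/100)·(20 + 1) = 17.85.
Rank 17 is 18.6 and rank 18 is 18.8.
Interpolate: 18.6 + 0.85·(18.8 − 18.6) = 18.6 + 0.85·0.2 = 18.77.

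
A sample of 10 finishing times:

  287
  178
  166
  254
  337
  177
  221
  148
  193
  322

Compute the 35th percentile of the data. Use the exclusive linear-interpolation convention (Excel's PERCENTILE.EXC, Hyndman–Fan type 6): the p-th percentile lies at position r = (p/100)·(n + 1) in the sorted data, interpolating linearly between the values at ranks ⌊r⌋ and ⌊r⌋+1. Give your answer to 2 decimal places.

Sorted: 148, 166, 177, 178, 193, 221, 254, 287, 322, 337.
n = 10.
r = (35/100)·(10 + 1) = 3.85.
Rank 3 is 177 and rank 4 is 178.
Interpolate: 177 + 0.85·(178 − 177) = 177 + 0.85·1 = 177.85.

177.85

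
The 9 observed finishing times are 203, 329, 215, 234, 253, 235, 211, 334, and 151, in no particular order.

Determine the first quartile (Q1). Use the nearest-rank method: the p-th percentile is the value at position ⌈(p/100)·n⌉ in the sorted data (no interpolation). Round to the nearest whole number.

211

Sorted: 151, 203, 211, 215, 234, 235, 253, 329, 334.
n = 9.
Position = ⌈25/100 · 9⌉ = ⌈2.25⌉ = 3.
The value at rank 3 is 211.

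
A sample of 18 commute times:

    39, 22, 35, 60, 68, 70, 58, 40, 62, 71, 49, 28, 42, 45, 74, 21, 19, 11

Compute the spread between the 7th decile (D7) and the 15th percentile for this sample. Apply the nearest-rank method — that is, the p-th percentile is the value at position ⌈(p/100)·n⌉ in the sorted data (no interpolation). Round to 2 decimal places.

39.00

Sorted: 11, 19, 21, 22, 28, 35, 39, 40, 42, 45, 49, 58, 60, 62, 68, 70, 71, 74.
n = 18.
P15: rank ⌈15/100·18⌉ = 3 → 21.
P70: rank ⌈70/100·18⌉ = 13 → 60.
Difference: 60 − 21 = 39.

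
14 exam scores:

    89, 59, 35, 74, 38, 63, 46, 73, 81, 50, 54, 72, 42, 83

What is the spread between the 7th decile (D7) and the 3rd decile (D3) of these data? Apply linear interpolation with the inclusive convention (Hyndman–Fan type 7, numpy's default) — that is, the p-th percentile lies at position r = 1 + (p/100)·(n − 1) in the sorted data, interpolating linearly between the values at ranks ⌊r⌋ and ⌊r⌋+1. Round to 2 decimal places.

23.50

Sorted: 35, 38, 42, 46, 50, 54, 59, 63, 72, 73, 74, 81, 83, 89.
n = 14.
P30: r = 4.9; ranks 4–5 are 46, 50; interpolating gives 49.6.
P70: r = 10.1; ranks 10–11 are 73, 74; interpolating gives 73.1.
Difference: 73.1 − 49.6 = 23.5.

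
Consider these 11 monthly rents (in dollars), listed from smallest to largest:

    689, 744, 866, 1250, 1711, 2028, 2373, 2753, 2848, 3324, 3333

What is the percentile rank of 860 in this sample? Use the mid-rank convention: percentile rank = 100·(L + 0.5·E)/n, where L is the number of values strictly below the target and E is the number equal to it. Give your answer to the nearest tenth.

18.2

Count below 860: L = 2; count equal: E = 0; n = 11.
Percentile rank = 100·(2 + 0.5·0)/11 = 100·2/11 = 18.18.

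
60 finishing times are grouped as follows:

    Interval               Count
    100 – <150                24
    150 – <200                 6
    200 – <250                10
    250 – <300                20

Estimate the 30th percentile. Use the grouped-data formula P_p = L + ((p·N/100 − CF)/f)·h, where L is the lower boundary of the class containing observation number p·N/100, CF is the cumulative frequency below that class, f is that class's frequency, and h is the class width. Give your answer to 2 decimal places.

N = 60; target position k = 30/100 · 60 = 18.
Cumulative frequencies: 24, 30, 40, 60.
Observation 18 falls in the class 100 – <150.
L = 100, CF = 0, f = 24, h = 50.
P30 = 100 + ((18 − 0)/24)·50 = 100 + 37.5 = 137.5.

137.50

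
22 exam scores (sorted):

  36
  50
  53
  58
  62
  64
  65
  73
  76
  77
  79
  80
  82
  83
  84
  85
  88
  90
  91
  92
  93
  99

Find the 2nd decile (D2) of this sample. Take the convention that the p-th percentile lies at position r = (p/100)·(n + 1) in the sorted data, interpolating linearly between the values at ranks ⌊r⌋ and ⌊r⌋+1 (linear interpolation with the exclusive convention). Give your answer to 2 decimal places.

n = 22.
r = (20/100)·(22 + 1) = 4.6.
Rank 4 is 58 and rank 5 is 62.
Interpolate: 58 + 0.6·(62 − 58) = 58 + 0.6·4 = 60.4.

60.40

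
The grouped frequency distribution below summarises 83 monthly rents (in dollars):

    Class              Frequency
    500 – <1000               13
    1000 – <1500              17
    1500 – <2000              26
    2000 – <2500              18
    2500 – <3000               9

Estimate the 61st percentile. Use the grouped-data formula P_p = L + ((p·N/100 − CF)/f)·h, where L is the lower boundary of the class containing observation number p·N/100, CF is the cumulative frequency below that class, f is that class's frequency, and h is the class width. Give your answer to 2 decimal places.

N = 83; target position k = 61/100 · 83 = 50.63.
Cumulative frequencies: 13, 30, 56, 74, 83.
Observation 50.63 falls in the class 1500 – <2000.
L = 1500, CF = 30, f = 26, h = 500.
P61 = 1500 + ((50.63 − 30)/26)·500 = 1500 + 396.731 = 1896.73.

1896.73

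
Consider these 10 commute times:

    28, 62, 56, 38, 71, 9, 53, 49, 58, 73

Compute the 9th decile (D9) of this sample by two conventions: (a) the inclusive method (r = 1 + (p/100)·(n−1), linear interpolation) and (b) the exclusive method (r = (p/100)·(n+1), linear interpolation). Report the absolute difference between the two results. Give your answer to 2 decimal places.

Sorted: 9, 28, 38, 49, 53, 56, 58, 62, 71, 73.
n = 10.
(a) r = 9.1; between ranks 9 (71) and 10 (73): 71.2.
(b) r = 9.9; between ranks 9 (71) and 10 (73): 72.8.
|71.2 − 72.8| = 1.6.

1.60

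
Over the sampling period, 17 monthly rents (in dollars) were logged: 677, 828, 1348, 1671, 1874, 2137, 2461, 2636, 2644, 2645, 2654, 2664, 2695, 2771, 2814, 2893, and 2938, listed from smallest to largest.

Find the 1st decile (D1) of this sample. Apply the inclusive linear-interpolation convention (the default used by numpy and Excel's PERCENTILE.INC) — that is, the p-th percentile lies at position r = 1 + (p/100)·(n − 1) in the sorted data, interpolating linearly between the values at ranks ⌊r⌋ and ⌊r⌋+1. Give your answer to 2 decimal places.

n = 17.
r = 1 + (10/100)·(17 − 1) = 1 + 1.6 = 2.6.
Rank 2 is 828 and rank 3 is 1348.
Interpolate: 828 + 0.6·(1348 − 828) = 828 + 0.6·520 = 1140.

1140.00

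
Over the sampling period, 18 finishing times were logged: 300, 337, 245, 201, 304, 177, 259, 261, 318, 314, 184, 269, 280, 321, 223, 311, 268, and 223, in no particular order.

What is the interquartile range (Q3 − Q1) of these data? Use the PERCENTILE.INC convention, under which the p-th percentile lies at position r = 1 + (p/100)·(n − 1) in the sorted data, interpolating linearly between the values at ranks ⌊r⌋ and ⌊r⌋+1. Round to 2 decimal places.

Sorted: 177, 184, 201, 223, 223, 245, 259, 261, 268, 269, 280, 300, 304, 311, 314, 318, 321, 337.
n = 18.
P25: r = 5.25; ranks 5–6 are 223, 245; interpolating gives 228.5.
P75: r = 13.75; ranks 13–14 are 304, 311; interpolating gives 309.25.
Difference: 309.25 − 228.5 = 80.75.

80.75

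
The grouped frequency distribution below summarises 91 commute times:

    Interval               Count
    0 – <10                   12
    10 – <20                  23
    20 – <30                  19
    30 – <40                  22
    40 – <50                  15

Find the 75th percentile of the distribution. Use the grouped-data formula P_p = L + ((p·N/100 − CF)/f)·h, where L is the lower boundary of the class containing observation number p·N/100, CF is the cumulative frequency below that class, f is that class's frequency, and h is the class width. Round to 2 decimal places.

N = 91; target position k = 75/100 · 91 = 68.25.
Cumulative frequencies: 12, 35, 54, 76, 91.
Observation 68.25 falls in the class 30 – <40.
L = 30, CF = 54, f = 22, h = 10.
P75 = 30 + ((68.25 − 54)/22)·10 = 30 + 6.47727 = 36.4773.

36.48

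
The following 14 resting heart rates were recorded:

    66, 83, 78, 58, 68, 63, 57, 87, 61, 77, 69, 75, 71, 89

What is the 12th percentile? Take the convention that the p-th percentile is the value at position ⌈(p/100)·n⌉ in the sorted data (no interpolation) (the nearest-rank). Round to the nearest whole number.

Sorted: 57, 58, 61, 63, 66, 68, 69, 71, 75, 77, 78, 83, 87, 89.
n = 14.
Position = ⌈12/100 · 14⌉ = ⌈1.68⌉ = 2.
The value at rank 2 is 58.

58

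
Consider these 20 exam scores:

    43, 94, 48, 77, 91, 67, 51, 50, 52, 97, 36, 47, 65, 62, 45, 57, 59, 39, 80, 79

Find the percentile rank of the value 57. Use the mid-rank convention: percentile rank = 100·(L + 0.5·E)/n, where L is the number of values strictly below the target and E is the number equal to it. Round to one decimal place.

47.5

Sorted: 36, 39, 43, 45, 47, 48, 50, 51, 52, 57, 59, 62, 65, 67, 77, 79, 80, 91, 94, 97.
Count below 57: L = 9; count equal: E = 1; n = 20.
Percentile rank = 100·(9 + 0.5·1)/20 = 100·9.5/20 = 47.5.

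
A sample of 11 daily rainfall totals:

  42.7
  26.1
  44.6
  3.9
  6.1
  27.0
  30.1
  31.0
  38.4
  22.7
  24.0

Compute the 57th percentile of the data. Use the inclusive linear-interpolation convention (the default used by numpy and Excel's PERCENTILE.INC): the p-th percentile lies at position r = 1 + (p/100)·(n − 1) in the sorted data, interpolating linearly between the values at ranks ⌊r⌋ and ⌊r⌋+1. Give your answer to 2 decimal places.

29.17

Sorted: 3.9, 6.1, 22.7, 24.0, 26.1, 27.0, 30.1, 31.0, 38.4, 42.7, 44.6.
n = 11.
r = 1 + (57/100)·(11 − 1) = 1 + 5.7 = 6.7.
Rank 6 is 27.0 and rank 7 is 30.1.
Interpolate: 27.0 + 0.7·(30.1 − 27.0) = 27.0 + 0.7·3.1 = 29.17.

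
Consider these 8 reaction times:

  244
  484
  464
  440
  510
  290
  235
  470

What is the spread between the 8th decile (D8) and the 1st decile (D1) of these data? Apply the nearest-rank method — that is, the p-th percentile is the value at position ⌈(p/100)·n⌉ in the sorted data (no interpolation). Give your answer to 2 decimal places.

249.00

Sorted: 235, 244, 290, 440, 464, 470, 484, 510.
n = 8.
P10: rank ⌈10/100·8⌉ = 1 → 235.
P80: rank ⌈80/100·8⌉ = 7 → 484.
Difference: 484 − 235 = 249.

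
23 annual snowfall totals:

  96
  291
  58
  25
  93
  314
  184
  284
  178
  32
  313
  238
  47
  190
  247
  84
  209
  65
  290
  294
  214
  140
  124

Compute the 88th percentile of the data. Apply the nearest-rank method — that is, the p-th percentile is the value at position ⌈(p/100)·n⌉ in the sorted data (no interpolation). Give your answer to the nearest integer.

294

Sorted: 25, 32, 47, 58, 65, 84, 93, 96, 124, 140, 178, 184, 190, 209, 214, 238, 247, 284, 290, 291, 294, 313, 314.
n = 23.
Position = ⌈88/100 · 23⌉ = ⌈20.24⌉ = 21.
The value at rank 21 is 294.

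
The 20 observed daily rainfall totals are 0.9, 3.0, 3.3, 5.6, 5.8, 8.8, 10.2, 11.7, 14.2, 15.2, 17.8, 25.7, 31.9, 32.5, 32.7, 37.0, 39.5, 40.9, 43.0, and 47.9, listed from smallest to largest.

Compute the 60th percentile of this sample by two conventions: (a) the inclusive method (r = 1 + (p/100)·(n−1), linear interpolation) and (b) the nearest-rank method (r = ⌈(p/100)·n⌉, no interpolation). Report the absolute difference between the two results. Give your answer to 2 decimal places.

2.48

n = 20.
(a) r = 12.4; between ranks 12 (25.7) and 13 (31.9): 28.18.
(b) the nearest-rank method: rank 12 → 25.7.
|28.18 − 25.7| = 2.48.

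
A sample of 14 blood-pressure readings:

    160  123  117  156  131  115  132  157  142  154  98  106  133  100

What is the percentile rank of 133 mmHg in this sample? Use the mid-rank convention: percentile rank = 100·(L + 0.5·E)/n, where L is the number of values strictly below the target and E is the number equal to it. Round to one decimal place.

60.7

Sorted: 98, 100, 106, 115, 117, 123, 131, 132, 133, 142, 154, 156, 157, 160.
Count below 133: L = 8; count equal: E = 1; n = 14.
Percentile rank = 100·(8 + 0.5·1)/14 = 100·8.5/14 = 60.71.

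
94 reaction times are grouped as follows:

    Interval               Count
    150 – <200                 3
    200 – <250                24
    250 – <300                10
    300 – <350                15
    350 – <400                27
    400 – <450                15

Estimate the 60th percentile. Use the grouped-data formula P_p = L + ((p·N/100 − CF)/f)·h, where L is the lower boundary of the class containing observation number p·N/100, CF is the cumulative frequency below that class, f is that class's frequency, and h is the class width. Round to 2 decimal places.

358.15

N = 94; target position k = 60/100 · 94 = 56.4.
Cumulative frequencies: 3, 27, 37, 52, 79, 94.
Observation 56.4 falls in the class 350 – <400.
L = 350, CF = 52, f = 27, h = 50.
P60 = 350 + ((56.4 − 52)/27)·50 = 350 + 8.14815 = 358.148.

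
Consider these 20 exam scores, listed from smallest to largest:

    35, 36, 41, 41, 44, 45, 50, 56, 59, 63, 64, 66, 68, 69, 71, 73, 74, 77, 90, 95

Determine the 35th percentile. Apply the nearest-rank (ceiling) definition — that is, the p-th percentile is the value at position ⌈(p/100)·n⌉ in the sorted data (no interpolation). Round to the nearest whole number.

n = 20.
Position = ⌈35/100 · 20⌉ = ⌈7⌉ = 7.
The value at rank 7 is 50.

50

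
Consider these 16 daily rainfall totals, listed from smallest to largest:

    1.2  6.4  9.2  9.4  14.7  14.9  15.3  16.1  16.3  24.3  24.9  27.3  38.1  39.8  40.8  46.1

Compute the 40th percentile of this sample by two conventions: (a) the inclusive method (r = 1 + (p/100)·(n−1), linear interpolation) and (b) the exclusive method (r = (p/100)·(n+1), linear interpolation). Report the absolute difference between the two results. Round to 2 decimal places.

n = 16.
(a) r = 7 → value at rank 7 = 15.3.
(b) r = 6.8; between ranks 6 (14.9) and 7 (15.3): 15.22.
|15.3 − 15.22| = 0.08.

0.08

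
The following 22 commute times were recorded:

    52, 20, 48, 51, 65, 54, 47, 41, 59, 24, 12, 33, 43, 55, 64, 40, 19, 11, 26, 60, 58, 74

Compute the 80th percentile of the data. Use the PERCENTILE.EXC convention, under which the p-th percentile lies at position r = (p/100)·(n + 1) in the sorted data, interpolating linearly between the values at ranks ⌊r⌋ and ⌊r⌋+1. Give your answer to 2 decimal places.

Sorted: 11, 12, 19, 20, 24, 26, 33, 40, 41, 43, 47, 48, 51, 52, 54, 55, 58, 59, 60, 64, 65, 74.
n = 22.
r = (80/100)·(22 + 1) = 18.4.
Rank 18 is 59 and rank 19 is 60.
Interpolate: 59 + 0.4·(60 − 59) = 59 + 0.4·1 = 59.4.

59.40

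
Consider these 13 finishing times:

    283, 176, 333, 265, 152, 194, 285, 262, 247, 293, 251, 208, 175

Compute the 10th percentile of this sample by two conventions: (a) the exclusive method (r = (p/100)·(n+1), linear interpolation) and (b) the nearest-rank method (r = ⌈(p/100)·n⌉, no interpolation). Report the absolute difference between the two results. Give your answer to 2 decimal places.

13.80

Sorted: 152, 175, 176, 194, 208, 247, 251, 262, 265, 283, 285, 293, 333.
n = 13.
(a) r = 1.4; between ranks 1 (152) and 2 (175): 161.2.
(b) the nearest-rank method: rank 2 → 175.
|161.2 − 175| = 13.8.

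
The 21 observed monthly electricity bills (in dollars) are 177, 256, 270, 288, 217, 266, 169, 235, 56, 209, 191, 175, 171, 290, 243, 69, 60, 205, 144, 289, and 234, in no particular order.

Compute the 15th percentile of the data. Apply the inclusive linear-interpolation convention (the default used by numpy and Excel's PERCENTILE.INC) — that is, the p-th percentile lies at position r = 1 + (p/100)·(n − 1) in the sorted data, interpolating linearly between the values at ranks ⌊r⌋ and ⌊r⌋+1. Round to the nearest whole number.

144

Sorted: 56, 60, 69, 144, 169, 171, 175, 177, 191, 205, 209, 217, 234, 235, 243, 256, 266, 270, 288, 289, 290.
n = 21.
r = 1 + (15/100)·(21 − 1) = 1 + 3 = 4.
r is an integer, so P15 is the value at rank 4: 144.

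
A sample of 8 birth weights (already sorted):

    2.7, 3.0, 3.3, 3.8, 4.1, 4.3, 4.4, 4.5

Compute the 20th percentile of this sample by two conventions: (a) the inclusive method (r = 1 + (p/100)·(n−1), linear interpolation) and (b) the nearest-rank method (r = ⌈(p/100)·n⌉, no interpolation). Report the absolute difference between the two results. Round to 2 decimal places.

0.12

n = 8.
(a) r = 2.4; between ranks 2 (3.0) and 3 (3.3): 3.12.
(b) the nearest-rank method: rank 2 → 3.
|3.12 − 3| = 0.12.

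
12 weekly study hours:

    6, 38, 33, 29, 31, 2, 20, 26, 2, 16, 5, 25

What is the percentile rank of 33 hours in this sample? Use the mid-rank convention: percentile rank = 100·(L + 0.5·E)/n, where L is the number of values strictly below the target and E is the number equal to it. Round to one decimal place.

Sorted: 2, 2, 5, 6, 16, 20, 25, 26, 29, 31, 33, 38.
Count below 33: L = 10; count equal: E = 1; n = 12.
Percentile rank = 100·(10 + 0.5·1)/12 = 100·10.5/12 = 87.5.

87.5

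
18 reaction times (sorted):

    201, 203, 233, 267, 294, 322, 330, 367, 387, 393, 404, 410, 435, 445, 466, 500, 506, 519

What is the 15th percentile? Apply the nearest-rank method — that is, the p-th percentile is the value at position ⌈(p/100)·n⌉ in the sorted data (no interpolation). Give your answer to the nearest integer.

n = 18.
Position = ⌈15/100 · 18⌉ = ⌈2.7⌉ = 3.
The value at rank 3 is 233.

233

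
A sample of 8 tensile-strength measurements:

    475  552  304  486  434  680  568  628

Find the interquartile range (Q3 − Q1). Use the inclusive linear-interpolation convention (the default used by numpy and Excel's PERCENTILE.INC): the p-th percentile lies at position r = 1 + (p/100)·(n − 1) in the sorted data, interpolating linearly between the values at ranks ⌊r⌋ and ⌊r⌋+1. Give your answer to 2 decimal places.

Sorted: 304, 434, 475, 486, 552, 568, 628, 680.
n = 8.
P25: r = 2.75; ranks 2–3 are 434, 475; interpolating gives 464.75.
P75: r = 6.25; ranks 6–7 are 568, 628; interpolating gives 583.
Difference: 583 − 464.75 = 118.25.

118.25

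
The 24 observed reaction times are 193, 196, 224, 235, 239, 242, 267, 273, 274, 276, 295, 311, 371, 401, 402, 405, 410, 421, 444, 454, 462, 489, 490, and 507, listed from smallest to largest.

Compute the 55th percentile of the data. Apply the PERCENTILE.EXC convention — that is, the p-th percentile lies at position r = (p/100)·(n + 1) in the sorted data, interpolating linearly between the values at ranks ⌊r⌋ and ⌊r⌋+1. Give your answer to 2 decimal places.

n = 24.
r = (55/100)·(24 + 1) = 13.75.
Rank 13 is 371 and rank 14 is 401.
Interpolate: 371 + 0.75·(401 − 371) = 371 + 0.75·30 = 393.5.

393.50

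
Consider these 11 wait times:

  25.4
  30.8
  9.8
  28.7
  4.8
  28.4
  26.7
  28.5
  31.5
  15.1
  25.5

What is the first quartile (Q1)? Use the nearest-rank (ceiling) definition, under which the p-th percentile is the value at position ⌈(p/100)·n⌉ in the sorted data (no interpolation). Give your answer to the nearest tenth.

Sorted: 4.8, 9.8, 15.1, 25.4, 25.5, 26.7, 28.4, 28.5, 28.7, 30.8, 31.5.
n = 11.
Position = ⌈25/100 · 11⌉ = ⌈2.75⌉ = 3.
The value at rank 3 is 15.1.

15.1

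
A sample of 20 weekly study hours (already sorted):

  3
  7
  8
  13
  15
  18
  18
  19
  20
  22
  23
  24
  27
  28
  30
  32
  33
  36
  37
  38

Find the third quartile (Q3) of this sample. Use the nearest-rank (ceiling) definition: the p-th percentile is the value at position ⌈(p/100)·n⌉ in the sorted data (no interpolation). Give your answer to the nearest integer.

30

n = 20.
Position = ⌈75/100 · 20⌉ = ⌈15⌉ = 15.
The value at rank 15 is 30.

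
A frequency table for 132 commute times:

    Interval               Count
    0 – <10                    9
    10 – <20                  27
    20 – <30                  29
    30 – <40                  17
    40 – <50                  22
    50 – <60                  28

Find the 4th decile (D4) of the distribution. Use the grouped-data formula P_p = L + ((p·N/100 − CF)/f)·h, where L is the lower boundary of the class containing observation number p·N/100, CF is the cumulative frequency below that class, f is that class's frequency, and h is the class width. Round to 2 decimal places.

N = 132; target position k = 40/100 · 132 = 52.8.
Cumulative frequencies: 9, 36, 65, 82, 104, 132.
Observation 52.8 falls in the class 20 – <30.
L = 20, CF = 36, f = 29, h = 10.
P40 = 20 + ((52.8 − 36)/29)·10 = 20 + 5.7931 = 25.7931.

25.79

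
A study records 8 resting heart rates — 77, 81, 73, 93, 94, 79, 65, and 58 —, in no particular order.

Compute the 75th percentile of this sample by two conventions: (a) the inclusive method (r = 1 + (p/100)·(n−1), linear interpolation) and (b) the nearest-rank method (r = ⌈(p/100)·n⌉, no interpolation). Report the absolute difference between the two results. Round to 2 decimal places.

3.00

Sorted: 58, 65, 73, 77, 79, 81, 93, 94.
n = 8.
(a) r = 6.25; between ranks 6 (81) and 7 (93): 84.
(b) the nearest-rank method: rank 6 → 81.
|84 − 81| = 3.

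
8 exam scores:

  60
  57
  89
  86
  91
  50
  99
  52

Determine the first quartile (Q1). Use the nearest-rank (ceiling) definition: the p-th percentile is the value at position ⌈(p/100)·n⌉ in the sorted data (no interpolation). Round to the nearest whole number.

Sorted: 50, 52, 57, 60, 86, 89, 91, 99.
n = 8.
Position = ⌈25/100 · 8⌉ = ⌈2⌉ = 2.
The value at rank 2 is 52.

52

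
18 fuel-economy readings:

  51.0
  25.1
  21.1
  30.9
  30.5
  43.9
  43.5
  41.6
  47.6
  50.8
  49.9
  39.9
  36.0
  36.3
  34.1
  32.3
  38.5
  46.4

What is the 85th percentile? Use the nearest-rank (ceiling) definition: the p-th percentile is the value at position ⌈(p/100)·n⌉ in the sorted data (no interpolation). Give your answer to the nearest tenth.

49.9

Sorted: 21.1, 25.1, 30.5, 30.9, 32.3, 34.1, 36.0, 36.3, 38.5, 39.9, 41.6, 43.5, 43.9, 46.4, 47.6, 49.9, 50.8, 51.0.
n = 18.
Position = ⌈85/100 · 18⌉ = ⌈15.3⌉ = 16.
The value at rank 16 is 49.9.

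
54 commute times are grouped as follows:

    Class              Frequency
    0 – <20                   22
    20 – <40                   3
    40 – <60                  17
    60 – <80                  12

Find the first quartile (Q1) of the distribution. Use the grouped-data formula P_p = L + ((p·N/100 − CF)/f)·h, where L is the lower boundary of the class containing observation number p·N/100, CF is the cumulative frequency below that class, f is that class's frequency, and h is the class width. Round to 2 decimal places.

12.27

N = 54; target position k = 25/100 · 54 = 13.5.
Cumulative frequencies: 22, 25, 42, 54.
Observation 13.5 falls in the class 0 – <20.
L = 0, CF = 0, f = 22, h = 20.
P25 = 0 + ((13.5 − 0)/22)·20 = 0 + 12.2727 = 12.2727.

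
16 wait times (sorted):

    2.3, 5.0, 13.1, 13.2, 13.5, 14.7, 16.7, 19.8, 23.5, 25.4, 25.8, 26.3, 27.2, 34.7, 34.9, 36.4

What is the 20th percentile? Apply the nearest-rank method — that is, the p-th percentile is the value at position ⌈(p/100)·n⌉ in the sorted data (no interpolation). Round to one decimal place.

13.2

n = 16.
Position = ⌈20/100 · 16⌉ = ⌈3.2⌉ = 4.
The value at rank 4 is 13.2.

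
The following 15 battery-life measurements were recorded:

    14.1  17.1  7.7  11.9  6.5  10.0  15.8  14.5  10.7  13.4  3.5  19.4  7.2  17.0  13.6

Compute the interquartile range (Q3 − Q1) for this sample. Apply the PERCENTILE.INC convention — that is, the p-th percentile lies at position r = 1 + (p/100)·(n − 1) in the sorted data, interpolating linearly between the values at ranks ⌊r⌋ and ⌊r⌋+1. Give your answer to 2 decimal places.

Sorted: 3.5, 6.5, 7.2, 7.7, 10.0, 10.7, 11.9, 13.4, 13.6, 14.1, 14.5, 15.8, 17.0, 17.1, 19.4.
n = 15.
P25: r = 4.5; ranks 4–5 are 7.7, 10.0; interpolating gives 8.85.
P75: r = 11.5; ranks 11–12 are 14.5, 15.8; interpolating gives 15.15.
Difference: 15.15 − 8.85 = 6.3.

6.30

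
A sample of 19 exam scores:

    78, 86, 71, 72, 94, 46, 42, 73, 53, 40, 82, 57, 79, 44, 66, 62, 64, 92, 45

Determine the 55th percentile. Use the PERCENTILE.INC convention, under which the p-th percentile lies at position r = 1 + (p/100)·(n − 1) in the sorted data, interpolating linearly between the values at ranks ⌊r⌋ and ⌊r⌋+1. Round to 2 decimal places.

Sorted: 40, 42, 44, 45, 46, 53, 57, 62, 64, 66, 71, 72, 73, 78, 79, 82, 86, 92, 94.
n = 19.
r = 1 + (55/100)·(19 − 1) = 1 + 9.9 = 10.9.
Rank 10 is 66 and rank 11 is 71.
Interpolate: 66 + 0.9·(71 − 66) = 66 + 0.9·5 = 70.5.

70.50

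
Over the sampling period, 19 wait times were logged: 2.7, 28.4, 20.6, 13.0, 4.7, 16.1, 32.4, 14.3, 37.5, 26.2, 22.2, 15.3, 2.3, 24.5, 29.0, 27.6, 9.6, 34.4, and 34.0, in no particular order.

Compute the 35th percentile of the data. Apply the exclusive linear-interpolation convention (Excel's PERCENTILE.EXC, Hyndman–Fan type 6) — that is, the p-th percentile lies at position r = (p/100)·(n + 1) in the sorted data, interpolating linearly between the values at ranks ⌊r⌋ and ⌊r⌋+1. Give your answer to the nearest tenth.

Sorted: 2.3, 2.7, 4.7, 9.6, 13.0, 14.3, 15.3, 16.1, 20.6, 22.2, 24.5, 26.2, 27.6, 28.4, 29.0, 32.4, 34.0, 34.4, 37.5.
n = 19.
r = (35/100)·(19 + 1) = 7.
r is an integer, so P35 is the value at rank 7: 15.3.

15.3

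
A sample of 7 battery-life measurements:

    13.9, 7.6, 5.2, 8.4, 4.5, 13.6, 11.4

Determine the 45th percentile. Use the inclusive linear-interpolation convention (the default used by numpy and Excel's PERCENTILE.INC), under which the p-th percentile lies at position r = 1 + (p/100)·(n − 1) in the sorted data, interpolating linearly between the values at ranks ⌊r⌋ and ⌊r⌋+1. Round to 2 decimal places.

Sorted: 4.5, 5.2, 7.6, 8.4, 11.4, 13.6, 13.9.
n = 7.
r = 1 + (45/100)·(7 − 1) = 1 + 2.7 = 3.7.
Rank 3 is 7.6 and rank 4 is 8.4.
Interpolate: 7.6 + 0.7·(8.4 − 7.6) = 7.6 + 0.7·0.8 = 8.16.

8.16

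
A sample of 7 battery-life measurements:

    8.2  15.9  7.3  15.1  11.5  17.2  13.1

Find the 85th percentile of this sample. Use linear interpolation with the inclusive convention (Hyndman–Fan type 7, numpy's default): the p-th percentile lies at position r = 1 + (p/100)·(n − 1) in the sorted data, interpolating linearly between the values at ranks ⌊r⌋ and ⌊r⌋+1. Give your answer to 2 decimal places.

Sorted: 7.3, 8.2, 11.5, 13.1, 15.1, 15.9, 17.2.
n = 7.
r = 1 + (85/100)·(7 − 1) = 1 + 5.1 = 6.1.
Rank 6 is 15.9 and rank 7 is 17.2.
Interpolate: 15.9 + 0.1·(17.2 − 15.9) = 15.9 + 0.1·1.3 = 16.03.

16.03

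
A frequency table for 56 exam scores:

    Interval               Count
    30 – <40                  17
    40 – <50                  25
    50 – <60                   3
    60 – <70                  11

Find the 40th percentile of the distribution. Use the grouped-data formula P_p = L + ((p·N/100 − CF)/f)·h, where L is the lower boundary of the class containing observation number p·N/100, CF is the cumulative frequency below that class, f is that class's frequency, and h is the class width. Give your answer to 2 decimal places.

N = 56; target position k = 40/100 · 56 = 22.4.
Cumulative frequencies: 17, 42, 45, 56.
Observation 22.4 falls in the class 40 – <50.
L = 40, CF = 17, f = 25, h = 10.
P40 = 40 + ((22.4 − 17)/25)·10 = 40 + 2.16 = 42.16.

42.16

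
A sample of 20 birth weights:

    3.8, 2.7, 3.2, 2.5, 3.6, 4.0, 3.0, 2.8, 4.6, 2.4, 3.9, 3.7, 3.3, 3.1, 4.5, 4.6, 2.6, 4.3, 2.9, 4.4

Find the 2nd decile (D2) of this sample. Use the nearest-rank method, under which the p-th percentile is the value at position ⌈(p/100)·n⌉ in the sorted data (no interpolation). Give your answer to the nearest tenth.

2.7

Sorted: 2.4, 2.5, 2.6, 2.7, 2.8, 2.9, 3.0, 3.1, 3.2, 3.3, 3.6, 3.7, 3.8, 3.9, 4.0, 4.3, 4.4, 4.5, 4.6, 4.6.
n = 20.
Position = ⌈20/100 · 20⌉ = ⌈4⌉ = 4.
The value at rank 4 is 2.7.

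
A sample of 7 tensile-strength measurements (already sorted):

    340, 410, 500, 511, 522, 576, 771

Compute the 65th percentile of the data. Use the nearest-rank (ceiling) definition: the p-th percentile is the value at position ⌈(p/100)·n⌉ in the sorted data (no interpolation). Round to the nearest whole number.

n = 7.
Position = ⌈65/100 · 7⌉ = ⌈4.55⌉ = 5.
The value at rank 5 is 522.

522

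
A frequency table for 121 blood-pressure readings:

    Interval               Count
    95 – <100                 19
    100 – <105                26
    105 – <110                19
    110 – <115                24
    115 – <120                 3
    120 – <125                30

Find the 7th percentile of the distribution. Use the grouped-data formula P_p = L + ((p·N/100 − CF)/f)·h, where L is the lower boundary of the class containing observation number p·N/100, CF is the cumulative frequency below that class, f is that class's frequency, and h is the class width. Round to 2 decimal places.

N = 121; target position k = 7/100 · 121 = 8.47.
Cumulative frequencies: 19, 45, 64, 88, 91, 121.
Observation 8.47 falls in the class 95 – <100.
L = 95, CF = 0, f = 19, h = 5.
P7 = 95 + ((8.47 − 0)/19)·5 = 95 + 2.22895 = 97.2289.

97.23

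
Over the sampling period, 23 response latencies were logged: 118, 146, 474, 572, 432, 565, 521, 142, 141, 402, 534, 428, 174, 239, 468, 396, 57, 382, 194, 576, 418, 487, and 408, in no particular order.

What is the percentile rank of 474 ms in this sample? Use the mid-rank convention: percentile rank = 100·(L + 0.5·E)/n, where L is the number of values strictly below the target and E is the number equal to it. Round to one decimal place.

Sorted: 57, 118, 141, 142, 146, 174, 194, 239, 382, 396, 402, 408, 418, 428, 432, 468, 474, 487, 521, 534, 565, 572, 576.
Count below 474: L = 16; count equal: E = 1; n = 23.
Percentile rank = 100·(16 + 0.5·1)/23 = 100·16.5/23 = 71.74.

71.7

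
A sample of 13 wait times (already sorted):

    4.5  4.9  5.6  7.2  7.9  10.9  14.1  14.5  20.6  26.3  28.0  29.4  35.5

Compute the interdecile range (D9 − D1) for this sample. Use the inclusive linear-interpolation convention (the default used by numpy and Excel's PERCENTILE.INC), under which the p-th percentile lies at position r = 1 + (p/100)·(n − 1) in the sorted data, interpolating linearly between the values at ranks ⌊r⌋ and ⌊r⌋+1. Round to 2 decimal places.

n = 13.
P10: r = 2.2; ranks 2–3 are 4.9, 5.6; interpolating gives 5.04.
P90: r = 11.8; ranks 11–12 are 28.0, 29.4; interpolating gives 29.12.
Difference: 29.12 − 5.04 = 24.08.

24.08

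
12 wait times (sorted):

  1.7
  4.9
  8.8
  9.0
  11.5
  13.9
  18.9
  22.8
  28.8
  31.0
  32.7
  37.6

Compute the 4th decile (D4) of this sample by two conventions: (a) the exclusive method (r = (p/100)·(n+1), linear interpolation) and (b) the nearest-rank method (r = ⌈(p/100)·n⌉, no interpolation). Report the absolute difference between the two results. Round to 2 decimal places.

n = 12.
(a) r = 5.2; between ranks 5 (11.5) and 6 (13.9): 11.98.
(b) the nearest-rank method: rank 5 → 11.5.
|11.98 − 11.5| = 0.48.

0.48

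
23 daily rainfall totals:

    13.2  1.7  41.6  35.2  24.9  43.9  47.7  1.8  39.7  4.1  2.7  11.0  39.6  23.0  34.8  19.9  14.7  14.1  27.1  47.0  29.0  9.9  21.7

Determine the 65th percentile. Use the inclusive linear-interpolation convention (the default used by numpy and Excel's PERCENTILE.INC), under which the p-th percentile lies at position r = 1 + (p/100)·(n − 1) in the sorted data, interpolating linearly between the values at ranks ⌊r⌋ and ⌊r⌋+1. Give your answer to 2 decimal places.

30.74

Sorted: 1.7, 1.8, 2.7, 4.1, 9.9, 11.0, 13.2, 14.1, 14.7, 19.9, 21.7, 23.0, 24.9, 27.1, 29.0, 34.8, 35.2, 39.6, 39.7, 41.6, 43.9, 47.0, 47.7.
n = 23.
r = 1 + (65/100)·(23 − 1) = 1 + 14.3 = 15.3.
Rank 15 is 29.0 and rank 16 is 34.8.
Interpolate: 29.0 + 0.3·(34.8 − 29.0) = 29.0 + 0.3·5.8 = 30.74.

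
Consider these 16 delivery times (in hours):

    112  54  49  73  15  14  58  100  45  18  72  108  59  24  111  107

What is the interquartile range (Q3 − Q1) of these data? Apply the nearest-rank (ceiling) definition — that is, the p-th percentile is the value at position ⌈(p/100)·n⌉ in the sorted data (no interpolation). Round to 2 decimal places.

76.00

Sorted: 14, 15, 18, 24, 45, 49, 54, 58, 59, 72, 73, 100, 107, 108, 111, 112.
n = 16.
P25: rank ⌈25/100·16⌉ = 4 → 24.
P75: rank ⌈75/100·16⌉ = 12 → 100.
Difference: 100 − 24 = 76.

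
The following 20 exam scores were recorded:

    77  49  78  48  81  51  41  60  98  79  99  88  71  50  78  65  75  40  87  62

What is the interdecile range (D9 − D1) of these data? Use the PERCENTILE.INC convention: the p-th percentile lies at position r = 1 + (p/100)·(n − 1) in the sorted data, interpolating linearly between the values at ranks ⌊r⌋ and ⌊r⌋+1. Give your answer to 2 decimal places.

41.70

Sorted: 40, 41, 48, 49, 50, 51, 60, 62, 65, 71, 75, 77, 78, 78, 79, 81, 87, 88, 98, 99.
n = 20.
P10: r = 2.9; ranks 2–3 are 41, 48; interpolating gives 47.3.
P90: r = 18.1; ranks 18–19 are 88, 98; interpolating gives 89.
Difference: 89 − 47.3 = 41.7.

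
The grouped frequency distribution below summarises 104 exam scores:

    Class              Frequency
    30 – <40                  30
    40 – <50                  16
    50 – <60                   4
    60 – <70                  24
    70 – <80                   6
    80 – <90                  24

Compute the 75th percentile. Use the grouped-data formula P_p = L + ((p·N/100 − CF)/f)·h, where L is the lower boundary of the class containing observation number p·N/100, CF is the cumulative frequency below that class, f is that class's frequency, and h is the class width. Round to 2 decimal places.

76.67

N = 104; target position k = 75/100 · 104 = 78.
Cumulative frequencies: 30, 46, 50, 74, 80, 104.
Observation 78 falls in the class 70 – <80.
L = 70, CF = 74, f = 6, h = 10.
P75 = 70 + ((78 − 74)/6)·10 = 70 + 6.66667 = 76.6667.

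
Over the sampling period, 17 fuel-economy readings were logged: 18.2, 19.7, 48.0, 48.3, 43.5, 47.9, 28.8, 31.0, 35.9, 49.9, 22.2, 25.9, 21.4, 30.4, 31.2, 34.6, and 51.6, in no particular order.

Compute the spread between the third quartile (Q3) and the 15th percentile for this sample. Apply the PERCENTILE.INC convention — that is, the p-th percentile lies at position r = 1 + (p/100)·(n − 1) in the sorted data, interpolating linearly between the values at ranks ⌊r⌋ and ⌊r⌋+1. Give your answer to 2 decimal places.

Sorted: 18.2, 19.7, 21.4, 22.2, 25.9, 28.8, 30.4, 31.0, 31.2, 34.6, 35.9, 43.5, 47.9, 48.0, 48.3, 49.9, 51.6.
n = 17.
P15: r = 3.4; ranks 3–4 are 21.4, 22.2; interpolating gives 21.72.
P75: r = 13 (integer) → 47.9.
Difference: 47.9 − 21.72 = 26.18.

26.18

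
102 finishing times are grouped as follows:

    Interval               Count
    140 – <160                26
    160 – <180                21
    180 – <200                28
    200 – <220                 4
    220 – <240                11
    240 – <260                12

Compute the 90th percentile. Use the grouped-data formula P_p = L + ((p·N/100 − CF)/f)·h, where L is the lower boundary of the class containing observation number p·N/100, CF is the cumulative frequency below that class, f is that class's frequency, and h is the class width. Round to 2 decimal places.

N = 102; target position k = 90/100 · 102 = 91.8.
Cumulative frequencies: 26, 47, 75, 79, 90, 102.
Observation 91.8 falls in the class 240 – <260.
L = 240, CF = 90, f = 12, h = 20.
P90 = 240 + ((91.8 − 90)/12)·20 = 240 + 3 = 243.

243.00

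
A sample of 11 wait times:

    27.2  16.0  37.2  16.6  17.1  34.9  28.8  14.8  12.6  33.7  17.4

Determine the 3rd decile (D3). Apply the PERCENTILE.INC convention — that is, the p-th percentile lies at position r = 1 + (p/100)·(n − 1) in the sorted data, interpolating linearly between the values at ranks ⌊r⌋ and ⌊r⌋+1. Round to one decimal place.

16.6

Sorted: 12.6, 14.8, 16.0, 16.6, 17.1, 17.4, 27.2, 28.8, 33.7, 34.9, 37.2.
n = 11.
r = 1 + (30/100)·(11 − 1) = 1 + 3 = 4.
r is an integer, so P30 is the value at rank 4: 16.6.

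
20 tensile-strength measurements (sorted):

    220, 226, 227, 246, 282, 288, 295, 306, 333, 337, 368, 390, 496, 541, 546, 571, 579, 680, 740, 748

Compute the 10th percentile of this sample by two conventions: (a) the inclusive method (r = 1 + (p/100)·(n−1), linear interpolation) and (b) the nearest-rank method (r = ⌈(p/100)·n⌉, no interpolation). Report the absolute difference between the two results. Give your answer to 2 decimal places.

0.90

n = 20.
(a) r = 2.9; between ranks 2 (226) and 3 (227): 226.9.
(b) the nearest-rank method: rank 2 → 226.
|226.9 − 226| = 0.9.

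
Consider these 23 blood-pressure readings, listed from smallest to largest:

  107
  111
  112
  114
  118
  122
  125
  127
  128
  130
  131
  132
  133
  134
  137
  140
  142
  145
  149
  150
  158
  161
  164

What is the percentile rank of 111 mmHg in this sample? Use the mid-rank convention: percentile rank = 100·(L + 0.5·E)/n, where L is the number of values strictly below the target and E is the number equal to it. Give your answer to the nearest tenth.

Count below 111: L = 1; count equal: E = 1; n = 23.
Percentile rank = 100·(1 + 0.5·1)/23 = 100·1.5/23 = 6.522.

6.5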